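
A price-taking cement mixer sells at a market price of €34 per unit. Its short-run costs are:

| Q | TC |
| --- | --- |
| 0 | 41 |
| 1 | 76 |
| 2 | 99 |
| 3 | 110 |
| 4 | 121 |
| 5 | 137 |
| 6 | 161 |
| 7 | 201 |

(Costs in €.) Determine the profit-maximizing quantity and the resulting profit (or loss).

Q = 6; profit = €43

Tabulate TR − TC: Q=0: -41; Q=1: -42; Q=2: -31; Q=3: -8; Q=4: 15; Q=5: 33; Q=6: 43; Q=7: 37.
Profit is maximized at Q = 6. AVC there is 120/6 = €20 ≤ P, so producing beats shutting down (which would give -€41).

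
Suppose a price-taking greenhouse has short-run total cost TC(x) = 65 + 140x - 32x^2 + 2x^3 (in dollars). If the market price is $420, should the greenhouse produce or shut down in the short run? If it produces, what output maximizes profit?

Strip out fixed cost: VC = 140x - 32x^2 + 2x^3. Then AVC = 140 - 32x + 2x^2 and MC = 140 - 64x + 6x^2.
The AVC parabola has its vertex at x = 32/4 = 8, where AVC = 140 - 32·8 + 2·8^2 = $12.
P = $420 exceeds min AVC = $12, so the firm stays open.
Set P = MC: 420 = 140 - 64x + 6x^2 → -280 - 64x + 6x^2 = 0. The roots are x = -10/3 and x = 14; the profit-maximizing output is on the rising part of MC, so x* = 14.
Check: AVC at x = 14 is $84 ≤ P, so revenue covers variable cost.
Profit = P·x − TC = 420·14 − 1241 = $4639.

Produce at x = 14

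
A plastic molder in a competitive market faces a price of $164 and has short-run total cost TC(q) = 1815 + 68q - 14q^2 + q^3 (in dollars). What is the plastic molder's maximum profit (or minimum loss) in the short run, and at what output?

Profit = -$375 at q = 12

AVC = 68 - 14q + q^2; min AVC = $19 at q = 7. Since P = $164 ≥ min AVC, the firm produces.
MC = 68 - 28q + 3q^2. Setting P = MC and taking the root on the rising branch gives q* = 12.
TR = 164·12 = 1968. TC = 1815 + 528 = 2343. Profit = 1968 − 2343 = -$375.
By producing, the firm covers all variable cost plus $1440 of fixed cost; shutting down would lose the full $1815.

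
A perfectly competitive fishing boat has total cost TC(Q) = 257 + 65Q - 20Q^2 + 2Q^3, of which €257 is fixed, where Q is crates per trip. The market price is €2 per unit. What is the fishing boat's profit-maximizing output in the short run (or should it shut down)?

Shut down

Variable cost is VC = 65Q - 20Q^2 + 2Q^3, so AVC = VC/Q = 65 - 20Q + 2Q^2 and MC = dTC/dQ = 65 - 40Q + 6Q^2.
AVC is minimized where dAVC/dQ = -20 + 4Q = 0, at Q = 5; min AVC = 65 - 20·5 + 2·5^2 = €15.
Since P = €2 < min AVC = €15, price fails to cover variable cost at any output.
The firm minimizes its loss by shutting down and losing only its fixed cost of €257.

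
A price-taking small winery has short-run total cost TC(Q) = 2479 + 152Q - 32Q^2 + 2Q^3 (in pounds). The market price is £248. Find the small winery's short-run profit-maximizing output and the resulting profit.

Profit = -£175 at Q = 12

AVC = 152 - 32Q + 2Q^2 has its minimum £24 at Q = 8; price £248 clears that bar, so the firm operates.
MC = 152 - 64Q + 6Q^2. Setting P = MC and taking the root on the rising branch gives Q* = 12.
TR = 248·12 = 2976. TC = 2479 + 672 = 3151. Profit = 2976 − 3151 = -£175.
Shutting down would mean losing the fixed cost of £2479, so operating at a loss of £175 is better by £2304.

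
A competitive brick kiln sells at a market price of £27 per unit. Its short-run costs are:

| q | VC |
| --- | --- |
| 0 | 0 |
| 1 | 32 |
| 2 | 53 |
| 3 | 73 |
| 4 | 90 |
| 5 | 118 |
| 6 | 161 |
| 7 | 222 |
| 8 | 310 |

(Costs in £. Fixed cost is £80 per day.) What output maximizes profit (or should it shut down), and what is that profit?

q = 4; profit = -£62

Profit at each row (π = 27q − TC): q=0: -80; q=1: -85; q=2: -79; q=3: -72; q=4: -62; q=5: -63; q=6: -79; q=7: -113; q=8: -174.
Profit is maximized at q = 4. AVC there is 90/4 = £22.50 ≤ P, so producing beats shutting down (which would give -£80).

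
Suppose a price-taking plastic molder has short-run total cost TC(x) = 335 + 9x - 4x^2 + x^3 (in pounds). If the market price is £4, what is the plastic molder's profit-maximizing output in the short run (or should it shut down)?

Shut down

From TC, MC = TC'(x) = 9 - 8x + 3x^2 and AVC = VC/x = 9 - 4x + x^2.
AVC is minimized where dAVC/dx = -4 + 2x = 0, at x = 2; min AVC = 9 - 4·2 + 2^2 = £5.
With P < min AVC (£4 < £5), every unit sold adds to the loss.
Best response: produce nothing and absorb the £335 fixed cost.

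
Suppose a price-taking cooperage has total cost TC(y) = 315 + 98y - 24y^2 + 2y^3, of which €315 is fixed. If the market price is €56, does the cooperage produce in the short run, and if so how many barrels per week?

Strip out fixed cost: VC = 98y - 24y^2 + 2y^3. Then AVC = 98 - 24y + 2y^2 and MC = 98 - 48y + 6y^2.
AVC hits its minimum where MC = AVC, at y = 6, giving min AVC = 98 - 24·6 + 2·6^2 = €26.
Because €56 ≥ €26, revenue can cover variable cost; the firm operates.
P = MC gives 42 - 48y + 6y^2 = 0, with roots 1 and 7. Take the larger (rising MC): y* = 7.
Check: AVC at y = 7 is €28 ≤ P, so revenue covers variable cost.
Profit = P·y − TC = 56·7 − 511 = -€119, a loss, but smaller than the €315 fixed cost the firm would lose by shutting down.

Produce at y = 7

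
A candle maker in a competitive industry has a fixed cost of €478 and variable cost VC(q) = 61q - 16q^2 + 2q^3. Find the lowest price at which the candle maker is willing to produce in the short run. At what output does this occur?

The shutdown price is the minimum of AVC. VC = 61q - 16q^2 + 2q^3, so AVC = 61 - 16q + 2q^2.
dAVC/dq = -16 + 4q = 0 gives q = 4. min AVC = 61 - 16·4 + 2·4^2 = 29.
The firm shuts down for any P below €29.

€29 per unit, at q = 4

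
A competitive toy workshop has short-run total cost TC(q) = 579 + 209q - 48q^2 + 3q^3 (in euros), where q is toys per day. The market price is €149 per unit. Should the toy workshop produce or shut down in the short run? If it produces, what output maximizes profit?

Variable cost is VC = 209q - 48q^2 + 3q^3, so AVC = VC/q = 209 - 48q + 3q^2 and MC = dTC/dq = 209 - 96q + 9q^2.
AVC is minimized where dAVC/dq = -48 + 6q = 0, at q = 8; min AVC = 209 - 48·8 + 3·8^2 = €17.
Because €149 ≥ €17, revenue can cover variable cost; the firm operates.
Solving P = MC: 60 - 96q + 9q^2 = 0 ⇒ q = 2/3 or 10. On the upward-sloping branch, q* = 10.
Check: AVC at q = 10 is €29 ≤ P, so revenue covers variable cost.
Profit = P·q − TC = 149·10 − 869 = €621.

Produce at q = 10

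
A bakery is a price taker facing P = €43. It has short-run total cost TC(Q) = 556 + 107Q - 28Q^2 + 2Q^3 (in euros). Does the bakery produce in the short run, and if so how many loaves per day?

Variable cost is VC = 107Q - 28Q^2 + 2Q^3, so AVC = VC/Q = 107 - 28Q + 2Q^2 and MC = dTC/dQ = 107 - 56Q + 6Q^2.
The AVC parabola has its vertex at Q = 28/4 = 7, where AVC = 107 - 28·7 + 2·7^2 = €9.
Since P = €43 ≥ min AVC = €9, price covers variable cost and the firm should produce.
P = MC gives 64 - 56Q + 6Q^2 = 0, with roots 4/3 and 8. Take the larger (rising MC): Q* = 8.
Check: AVC at Q = 8 is €11 ≤ P, so revenue covers variable cost.
Profit = P·Q − TC = 43·8 − 644 = -€300, a loss, but smaller than the €556 fixed cost the firm would lose by shutting down.

Produce at Q = 8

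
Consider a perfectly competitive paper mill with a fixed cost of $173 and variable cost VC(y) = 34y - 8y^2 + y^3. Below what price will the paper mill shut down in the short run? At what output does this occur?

$18 per unit, at y = 4

The firm shuts down when price falls below the minimum of average variable cost. AVC = VC/y = 34 - 8y + y^2.
dAVC/dy = -8 + 2y = 0 gives y = 4. min AVC = 34 - 8·4 + 4^2 = 18.
The firm shuts down for any P below $18.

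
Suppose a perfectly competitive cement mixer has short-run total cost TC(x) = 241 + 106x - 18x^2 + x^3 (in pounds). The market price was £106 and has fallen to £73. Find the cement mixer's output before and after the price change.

MC = 106 - 36x + 3x^2; the shutdown threshold is min AVC = £25 (at x = 9).
With P = £106 above the shutdown price, P = MC gives x = 12.
At P = £73 ≥ min AVC, set P = MC: x = 11. The firm stays open but cuts output.

Output falls from 12 to 11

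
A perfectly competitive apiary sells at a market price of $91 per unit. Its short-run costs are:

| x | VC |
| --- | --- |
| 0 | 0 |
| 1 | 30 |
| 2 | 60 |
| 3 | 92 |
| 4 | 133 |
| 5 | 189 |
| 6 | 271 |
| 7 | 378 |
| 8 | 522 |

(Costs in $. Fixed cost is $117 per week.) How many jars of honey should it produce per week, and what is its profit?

x = 6; profit = $158

Profit at each row (π = 91x − TC): x=0: -117; x=1: -56; x=2: 5; x=3: 64; x=4: 114; x=5: 149; x=6: 158; x=7: 142; x=8: 89.
Profit is maximized at x = 6. AVC there is 271/6 = $45.17 ≤ P, so producing beats shutting down (which would give -$117).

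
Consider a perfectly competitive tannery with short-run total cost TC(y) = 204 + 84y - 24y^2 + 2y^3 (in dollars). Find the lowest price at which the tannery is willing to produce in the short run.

The shutdown price is the minimum of AVC. VC = 84y - 24y^2 + 2y^3, so AVC = 84 - 24y + 2y^2.
dAVC/dy = -24 + 4y = 0 gives y = 6. min AVC = 84 - 24·6 + 2·6^2 = 12.
The firm shuts down for any P below $12.

$12 per unit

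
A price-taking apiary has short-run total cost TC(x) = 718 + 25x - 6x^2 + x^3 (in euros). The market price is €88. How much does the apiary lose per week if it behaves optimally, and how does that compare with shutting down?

Profit = -€326 at x = 7

AVC = 25 - 6x + x^2; min AVC = €16 at x = 3. Since P = €88 ≥ min AVC, the firm produces.
With MC = 25 - 12x + 3x^2, P = MC on the upward-sloping part at x* = 7.
TR = 88·7 = 616. TC = 718 + 224 = 942. Profit = 616 − 942 = -€326.
That loss of €326 beats the €718 the firm would lose by shutting down; producing recovers €392 of fixed cost.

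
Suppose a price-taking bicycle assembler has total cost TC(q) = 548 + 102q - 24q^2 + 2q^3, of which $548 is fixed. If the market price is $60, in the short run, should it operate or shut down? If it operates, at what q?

Variable cost is VC = 102q - 24q^2 + 2q^3, so AVC = VC/q = 102 - 24q + 2q^2 and MC = dTC/dq = 102 - 48q + 6q^2.
AVC is minimized where dAVC/dq = -24 + 4q = 0, at q = 6; min AVC = 102 - 24·6 + 2·6^2 = $30.
Since P = $60 ≥ min AVC = $30, price covers variable cost and the firm should produce.
Set P = MC: 60 = 102 - 48q + 6q^2 → 42 - 48q + 6q^2 = 0. The roots are q = 1 and q = 7; the profit-maximizing output is on the rising part of MC, so q* = 7.
Check: AVC at q = 7 is $32 ≤ P, so revenue covers variable cost.
Profit = P·q − TC = 60·7 − 772 = -$352, a loss, but smaller than the $548 fixed cost the firm would lose by shutting down.

Produce at q = 7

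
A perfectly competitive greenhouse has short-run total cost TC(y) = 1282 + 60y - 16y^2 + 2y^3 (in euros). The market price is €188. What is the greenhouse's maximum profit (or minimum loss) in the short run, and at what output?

Profit = -€258 at y = 8

AVC = 60 - 16y + 2y^2; min AVC = €28 at y = 4. Since P = €188 ≥ min AVC, the firm produces.
With MC = 60 - 32y + 6y^2, P = MC on the upward-sloping part at y* = 8.
TR = 188·8 = 1504. TC = 1282 + 480 = 1762. Profit = 1504 − 1762 = -€258.
By producing, the firm covers all variable cost plus €1024 of fixed cost; shutting down would lose the full €1282.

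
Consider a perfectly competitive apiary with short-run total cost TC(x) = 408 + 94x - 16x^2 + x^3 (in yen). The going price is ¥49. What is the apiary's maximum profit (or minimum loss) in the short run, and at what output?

AVC = 94 - 16x + x^2 has its minimum ¥30 at x = 8; price ¥49 clears that bar, so the firm operates.
MC = 94 - 32x + 3x^2. Setting P = MC and taking the root on the rising branch gives x* = 9.
TR = 49·9 = 441. TC = 408 + 279 = 687. Profit = 441 − 687 = -¥246.
By producing, the firm covers all variable cost plus ¥162 of fixed cost; shutting down would lose the full ¥408.

Profit = -¥246 at x = 9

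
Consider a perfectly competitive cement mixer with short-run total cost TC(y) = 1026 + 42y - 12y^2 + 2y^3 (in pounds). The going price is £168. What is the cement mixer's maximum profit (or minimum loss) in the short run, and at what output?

Profit = -£242 at y = 7

AVC = 42 - 12y + 2y^2; min AVC = £24 at y = 3. Since P = £168 ≥ min AVC, the firm produces.
MC = 42 - 24y + 6y^2. Setting P = MC and taking the root on the rising branch gives y* = 7.
TR = 168·7 = 1176. TC = 1026 + 392 = 1418. Profit = 1176 − 1418 = -£242.
Shutting down would mean losing the fixed cost of £1026, so operating at a loss of £242 is better by £784.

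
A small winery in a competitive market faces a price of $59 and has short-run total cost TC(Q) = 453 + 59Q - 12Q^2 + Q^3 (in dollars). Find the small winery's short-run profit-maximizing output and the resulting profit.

Profit = -$197 at Q = 8

AVC = 59 - 12Q + Q^2; min AVC = $23 at Q = 6. Since P = $59 ≥ min AVC, the firm produces.
With MC = 59 - 24Q + 3Q^2, P = MC on the upward-sloping part at Q* = 8.
TR = 59·8 = 472. TC = 453 + 216 = 669. Profit = 472 − 669 = -$197.
By producing, the firm covers all variable cost plus $256 of fixed cost; shutting down would lose the full $453.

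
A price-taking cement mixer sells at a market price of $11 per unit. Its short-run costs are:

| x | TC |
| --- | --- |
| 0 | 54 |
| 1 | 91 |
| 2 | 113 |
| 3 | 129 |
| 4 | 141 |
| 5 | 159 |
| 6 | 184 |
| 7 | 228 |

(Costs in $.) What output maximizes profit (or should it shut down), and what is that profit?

x = 0 (shut down); profit = -$54

Profit at each row (π = 11x − TC): x=0: -54; x=1: -80; x=2: -91; x=3: -96; x=4: -97; x=5: -104; x=6: -118; x=7: -151.
Profit is highest at x = 0. Equivalently, the lowest AVC in the table is 105/5 ≈ $21 at x = 5, and P = $11 falls below it — price never covers variable cost, so the firm shuts down and loses only its fixed cost.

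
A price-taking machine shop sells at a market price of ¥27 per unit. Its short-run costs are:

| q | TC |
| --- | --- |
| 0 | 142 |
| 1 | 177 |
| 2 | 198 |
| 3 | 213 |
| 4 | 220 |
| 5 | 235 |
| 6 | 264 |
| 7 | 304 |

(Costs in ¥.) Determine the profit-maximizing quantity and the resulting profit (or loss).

Tabulate TR − TC: q=0: -142; q=1: -150; q=2: -144; q=3: -132; q=4: -112; q=5: -100; q=6: -102; q=7: -115.
Profit is maximized at q = 5. AVC there is 93/5 = ¥18.60 ≤ P, so producing beats shutting down (which would give -¥142).

q = 5; profit = -¥100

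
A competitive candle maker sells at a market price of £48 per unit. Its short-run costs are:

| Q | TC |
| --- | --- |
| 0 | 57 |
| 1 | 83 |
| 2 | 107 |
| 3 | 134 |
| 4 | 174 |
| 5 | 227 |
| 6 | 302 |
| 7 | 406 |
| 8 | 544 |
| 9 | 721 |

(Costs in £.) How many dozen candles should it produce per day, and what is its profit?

Compute π = P·Q − TC at each output: Q=0: -57; Q=1: -35; Q=2: -11; Q=3: 10; Q=4: 18; Q=5: 13; Q=6: -14; Q=7: -70; Q=8: -160; Q=9: -289.
Profit is maximized at Q = 4. AVC there is 117/4 = £29.25 ≤ P, so producing beats shutting down (which would give -£57).

Q = 4; profit = £18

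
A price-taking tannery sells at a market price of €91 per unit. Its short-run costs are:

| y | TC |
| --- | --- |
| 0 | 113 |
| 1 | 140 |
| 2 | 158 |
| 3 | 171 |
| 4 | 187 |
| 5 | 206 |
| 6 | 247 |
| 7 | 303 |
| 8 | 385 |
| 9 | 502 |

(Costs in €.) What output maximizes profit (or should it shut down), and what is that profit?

Tabulate TR − TC: y=0: -113; y=1: -49; y=2: 24; y=3: 102; y=4: 177; y=5: 249; y=6: 299; y=7: 334; y=8: 343; y=9: 317.
Profit is maximized at y = 8. AVC there is 272/8 = €34 ≤ P, so producing beats shutting down (which would give -€113).

y = 8; profit = €343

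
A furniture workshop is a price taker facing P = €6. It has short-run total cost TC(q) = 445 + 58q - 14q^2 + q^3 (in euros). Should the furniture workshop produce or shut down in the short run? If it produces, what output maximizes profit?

From TC, MC = TC'(q) = 58 - 28q + 3q^2 and AVC = VC/q = 58 - 14q + q^2.
AVC hits its minimum where MC = AVC, at q = 7, giving min AVC = 58 - 14·7 + 7^2 = €9.
P = €6 lies below min AVC = €9; no output level covers variable cost.
Shutting down limits the loss to fixed cost, €445.

Shut down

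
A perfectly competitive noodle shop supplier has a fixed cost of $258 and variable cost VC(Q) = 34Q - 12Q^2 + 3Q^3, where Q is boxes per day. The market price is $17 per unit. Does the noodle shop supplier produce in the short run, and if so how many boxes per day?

Strip out fixed cost: VC = 34Q - 12Q^2 + 3Q^3. Then AVC = 34 - 12Q + 3Q^2 and MC = 34 - 24Q + 9Q^2.
AVC hits its minimum where MC = AVC, at Q = 2, giving min AVC = 34 - 12·2 + 3·2^2 = $22.
Since P = $17 < min AVC = $22, price fails to cover variable cost at any output.
Shutting down limits the loss to fixed cost, $258.

Shut down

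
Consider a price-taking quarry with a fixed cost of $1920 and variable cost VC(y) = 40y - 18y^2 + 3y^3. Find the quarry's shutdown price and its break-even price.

Shutdown price = min AVC. AVC = 40 - 18y + 3y^2, with vertex at y = 3 and minimum $13.
ATC = 1920/y + 40 - 18y + 3y^2. Setting dATC/dy = −1920/y^2 − 18 + 6y = 0 gives y = 8 (since 6·8^3 − 18·8^2 = 1920).
min ATC = 1920/8 + 40 − 18·8 + 3·8^2 = $328. That is the break-even price.
For $13 ≤ P < $328 the firm produces at a loss; below $13 it shuts down.

Shutdown price = $13; break-even price = $328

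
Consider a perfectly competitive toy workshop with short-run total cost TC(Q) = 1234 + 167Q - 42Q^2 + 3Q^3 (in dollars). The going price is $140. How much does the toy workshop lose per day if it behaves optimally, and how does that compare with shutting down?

Profit = -$262 at Q = 9

AVC = 167 - 42Q + 3Q^2 has its minimum $20 at Q = 7; price $140 clears that bar, so the firm operates.
With MC = 167 - 84Q + 9Q^2, P = MC on the upward-sloping part at Q* = 9.
TR = 140·9 = 1260. TC = 1234 + 288 = 1522. Profit = 1260 − 1522 = -$262.
By producing, the firm covers all variable cost plus $972 of fixed cost; shutting down would lose the full $1234.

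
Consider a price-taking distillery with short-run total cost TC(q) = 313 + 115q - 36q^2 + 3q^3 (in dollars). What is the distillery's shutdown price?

Short-run supply begins at min AVC. From VC = 115q - 36q^2 + 3q^3, AVC = 115 - 36q + 3q^2.
dAVC/dq = -36 + 6q = 0 gives q = 6. min AVC = 115 - 36·6 + 3·6^2 = 7.
So the shutdown price is $7.

$7 per unit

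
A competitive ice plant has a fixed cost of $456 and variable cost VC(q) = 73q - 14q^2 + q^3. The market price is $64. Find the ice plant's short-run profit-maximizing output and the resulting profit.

AVC = 73 - 14q + q^2 has its minimum $24 at q = 7; price $64 clears that bar, so the firm operates.
With MC = 73 - 28q + 3q^2, P = MC on the upward-sloping part at q* = 9.
TR = 64·9 = 576. TC = 456 + 252 = 708. Profit = 576 − 708 = -$132.
That loss of $132 beats the $456 the firm would lose by shutting down; producing recovers $324 of fixed cost.

Profit = -$132 at q = 9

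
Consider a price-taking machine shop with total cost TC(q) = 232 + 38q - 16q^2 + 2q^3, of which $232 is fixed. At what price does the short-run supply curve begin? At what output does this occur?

$6 per unit, at q = 4

The firm shuts down when price falls below the minimum of average variable cost. AVC = VC/q = 38 - 16q + 2q^2.
dAVC/dq = -16 + 4q = 0 gives q = 4. min AVC = 38 - 16·4 + 2·4^2 = 6.
For P < $6 the firm produces nothing.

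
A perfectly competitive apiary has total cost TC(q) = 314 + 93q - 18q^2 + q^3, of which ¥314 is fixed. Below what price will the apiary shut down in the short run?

¥12 per unit

The firm shuts down when price falls below the minimum of average variable cost. AVC = VC/q = 93 - 18q + q^2.
At the minimum of AVC, MC = AVC. MC = 93 - 36q + 3q^2; setting MC = AVC gives 2q^2 - 18q = 0, so q = 9. min AVC = 12.
So the shutdown price is ¥12.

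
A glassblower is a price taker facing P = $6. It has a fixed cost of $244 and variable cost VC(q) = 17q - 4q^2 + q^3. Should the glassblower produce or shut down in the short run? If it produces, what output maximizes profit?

From TC, MC = TC'(q) = 17 - 8q + 3q^2 and AVC = VC/q = 17 - 4q + q^2.
The AVC parabola has its vertex at q = 4/2 = 2, where AVC = 17 - 4·2 + 2^2 = $13.
With P < min AVC ($6 < $13), every unit sold adds to the loss.
The firm minimizes its loss by shutting down and losing only its fixed cost of $244.

Shut down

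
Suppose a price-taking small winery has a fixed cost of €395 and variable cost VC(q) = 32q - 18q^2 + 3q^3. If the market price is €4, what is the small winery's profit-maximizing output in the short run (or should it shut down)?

Shut down

From TC, MC = TC'(q) = 32 - 36q + 9q^2 and AVC = VC/q = 32 - 18q + 3q^2.
AVC is minimized where dAVC/dq = -18 + 6q = 0, at q = 3; min AVC = 32 - 18·3 + 3·3^2 = €5.
With P < min AVC (€4 < €5), every unit sold adds to the loss.
The firm minimizes its loss by shutting down and losing only its fixed cost of €395.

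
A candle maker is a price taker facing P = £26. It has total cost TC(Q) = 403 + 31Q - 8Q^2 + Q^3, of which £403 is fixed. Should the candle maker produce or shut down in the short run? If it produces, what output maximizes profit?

Strip out fixed cost: VC = 31Q - 8Q^2 + Q^3. Then AVC = 31 - 8Q + Q^2 and MC = 31 - 16Q + 3Q^2.
AVC hits its minimum where MC = AVC, at Q = 4, giving min AVC = 31 - 8·4 + 4^2 = £15.
Because £26 ≥ £15, revenue can cover variable cost; the firm operates.
Solving P = MC: 5 - 16Q + 3Q^2 = 0 ⇒ Q = 1/3 or 5. On the upward-sloping branch, Q* = 5.
Check: AVC at Q = 5 is £16 ≤ P, so revenue covers variable cost.
Profit = P·Q − TC = 26·5 − 483 = -£353, a loss, but smaller than the £403 fixed cost the firm would lose by shutting down.

Produce at Q = 5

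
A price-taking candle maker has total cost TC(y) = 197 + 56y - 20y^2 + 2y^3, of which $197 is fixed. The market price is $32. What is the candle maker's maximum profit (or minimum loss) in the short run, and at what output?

AVC = 56 - 20y + 2y^2; min AVC = $6 at y = 5. Since P = $32 ≥ min AVC, the firm produces.
With MC = 56 - 40y + 6y^2, P = MC on the upward-sloping part at y* = 6.
TR = 32·6 = 192. TC = 197 + 48 = 245. Profit = 192 − 245 = -$53.
By producing, the firm covers all variable cost plus $144 of fixed cost; shutting down would lose the full $197.

Profit = -$53 at y = 6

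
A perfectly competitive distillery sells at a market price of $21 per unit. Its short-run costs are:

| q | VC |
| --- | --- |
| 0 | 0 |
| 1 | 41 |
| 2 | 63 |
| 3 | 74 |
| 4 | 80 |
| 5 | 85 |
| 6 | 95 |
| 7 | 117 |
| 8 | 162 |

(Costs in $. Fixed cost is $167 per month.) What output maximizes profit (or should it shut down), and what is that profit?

Profit at each row (π = 21q − TC): q=0: -167; q=1: -187; q=2: -188; q=3: -178; q=4: -163; q=5: -147; q=6: -136; q=7: -137; q=8: -161.
Profit is maximized at q = 6. AVC there is 95/6 = $15.83 ≤ P, so producing beats shutting down (which would give -$167).

q = 6; profit = -$136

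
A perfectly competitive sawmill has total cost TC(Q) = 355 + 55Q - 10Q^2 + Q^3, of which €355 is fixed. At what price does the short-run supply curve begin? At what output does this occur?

€30 per unit, at Q = 5

The shutdown price is the minimum of AVC. VC = 55Q - 10Q^2 + Q^3, so AVC = 55 - 10Q + Q^2.
dAVC/dQ = -10 + 2Q = 0 gives Q = 5. min AVC = 55 - 10·5 + 5^2 = 30.
So the shutdown price is €30.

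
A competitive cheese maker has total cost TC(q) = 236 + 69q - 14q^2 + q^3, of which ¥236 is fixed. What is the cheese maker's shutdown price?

The firm shuts down when price falls below the minimum of average variable cost. AVC = VC/q = 69 - 14q + q^2.
dAVC/dq = -14 + 2q = 0 gives q = 7. min AVC = 69 - 14·7 + 7^2 = 20.
For P < ¥20 the firm produces nothing.

¥20 per unit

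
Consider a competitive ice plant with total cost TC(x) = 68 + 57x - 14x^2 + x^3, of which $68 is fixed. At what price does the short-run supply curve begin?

$8 per unit

Short-run supply begins at min AVC. From VC = 57x - 14x^2 + x^3, AVC = 57 - 14x + x^2.
dAVC/dx = -14 + 2x = 0 gives x = 7. min AVC = 57 - 14·7 + 7^2 = 8.
The firm shuts down for any P below $8.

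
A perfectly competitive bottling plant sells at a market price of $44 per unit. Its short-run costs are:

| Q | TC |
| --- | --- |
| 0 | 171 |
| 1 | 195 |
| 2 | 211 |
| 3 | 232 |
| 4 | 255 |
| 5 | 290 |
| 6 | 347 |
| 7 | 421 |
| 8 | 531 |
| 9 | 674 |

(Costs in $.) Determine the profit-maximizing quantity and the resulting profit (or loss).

Profit at each row (π = 44Q − TC): Q=0: -171; Q=1: -151; Q=2: -123; Q=3: -100; Q=4: -79; Q=5: -70; Q=6: -83; Q=7: -113; Q=8: -179; Q=9: -278.
Profit is maximized at Q = 5. AVC there is 119/5 = $23.80 ≤ P, so producing beats shutting down (which would give -$171).

Q = 5; profit = -$70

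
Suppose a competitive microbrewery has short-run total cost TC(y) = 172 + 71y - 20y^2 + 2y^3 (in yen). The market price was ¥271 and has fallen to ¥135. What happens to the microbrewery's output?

Output falls from 10 to 8

AVC = 71 - 20y + 2y^2, minimized at y = 5 where min AVC = ¥21. MC = 71 - 40y + 6y^2.
At P = ¥271 ≥ min AVC, set P = MC on the rising branch: y = 10.
At P = ¥135 ≥ min AVC, set P = MC: y = 8. The firm stays open but cuts output.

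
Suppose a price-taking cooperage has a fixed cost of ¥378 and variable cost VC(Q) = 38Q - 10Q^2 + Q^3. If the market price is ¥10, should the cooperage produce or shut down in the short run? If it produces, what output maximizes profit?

Shut down

From TC, MC = TC'(Q) = 38 - 20Q + 3Q^2 and AVC = VC/Q = 38 - 10Q + Q^2.
AVC hits its minimum where MC = AVC, at Q = 5, giving min AVC = 38 - 10·5 + 5^2 = ¥13.
Since P = ¥10 < min AVC = ¥13, price fails to cover variable cost at any output.
The firm minimizes its loss by shutting down and losing only its fixed cost of ¥378.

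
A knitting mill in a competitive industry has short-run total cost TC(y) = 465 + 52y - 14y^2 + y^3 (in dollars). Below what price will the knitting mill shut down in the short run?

$3 per unit

The firm shuts down when price falls below the minimum of average variable cost. AVC = VC/y = 52 - 14y + y^2.
dAVC/dy = -14 + 2y = 0 gives y = 7. min AVC = 52 - 14·7 + 7^2 = 3.
For P < $3 the firm produces nothing.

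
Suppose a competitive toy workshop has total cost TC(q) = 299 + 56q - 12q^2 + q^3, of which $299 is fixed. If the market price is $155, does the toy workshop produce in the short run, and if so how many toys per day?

Produce at q = 11

Strip out fixed cost: VC = 56q - 12q^2 + q^3. Then AVC = 56 - 12q + q^2 and MC = 56 - 24q + 3q^2.
The AVC parabola has its vertex at q = 12/2 = 6, where AVC = 56 - 12·6 + 6^2 = $20.
P = $155 exceeds min AVC = $20, so the firm stays open.
Solving P = MC: -99 - 24q + 3q^2 = 0 ⇒ q = -3 or 11. On the upward-sloping branch, q* = 11.
Check: AVC at q = 11 is $45 ≤ P, so revenue covers variable cost.
Profit = P·q − TC = 155·11 − 794 = $911.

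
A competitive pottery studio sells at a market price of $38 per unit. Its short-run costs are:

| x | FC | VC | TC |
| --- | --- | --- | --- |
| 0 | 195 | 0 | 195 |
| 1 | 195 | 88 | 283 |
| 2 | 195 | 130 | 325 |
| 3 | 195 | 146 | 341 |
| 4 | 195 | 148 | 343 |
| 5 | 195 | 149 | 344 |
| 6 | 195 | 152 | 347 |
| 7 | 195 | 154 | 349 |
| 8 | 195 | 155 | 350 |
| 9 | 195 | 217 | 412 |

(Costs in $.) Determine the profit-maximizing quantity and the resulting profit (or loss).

x = 8; profit = -$46

Compute π = P·x − TC at each output: x=0: -195; x=1: -245; x=2: -249; x=3: -227; x=4: -191; x=5: -154; x=6: -119; x=7: -83; x=8: -46; x=9: -70.
Profit is maximized at x = 8. AVC there is 155/8 = $19.38 ≤ P, so producing beats shutting down (which would give -$195).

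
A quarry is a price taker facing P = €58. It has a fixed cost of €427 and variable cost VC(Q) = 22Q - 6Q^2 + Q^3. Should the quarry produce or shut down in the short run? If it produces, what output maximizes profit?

Produce at Q = 6

Strip out fixed cost: VC = 22Q - 6Q^2 + Q^3. Then AVC = 22 - 6Q + Q^2 and MC = 22 - 12Q + 3Q^2.
AVC is minimized where dAVC/dQ = -6 + 2Q = 0, at Q = 3; min AVC = 22 - 6·3 + 3^2 = €13.
Because €58 ≥ €13, revenue can cover variable cost; the firm operates.
Solving P = MC: -36 - 12Q + 3Q^2 = 0 ⇒ Q = -2 or 6. On the upward-sloping branch, Q* = 6.
Check: AVC at Q = 6 is €22 ≤ P, so revenue covers variable cost.
Profit = P·Q − TC = 58·6 − 559 = -€211, a loss, but smaller than the €427 fixed cost the firm would lose by shutting down.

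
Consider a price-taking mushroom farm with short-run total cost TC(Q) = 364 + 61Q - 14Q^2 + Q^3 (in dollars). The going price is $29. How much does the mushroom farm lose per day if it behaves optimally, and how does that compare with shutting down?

AVC = 61 - 14Q + Q^2 has its minimum $12 at Q = 7; price $29 clears that bar, so the firm operates.
MC = 61 - 28Q + 3Q^2. Setting P = MC and taking the root on the rising branch gives Q* = 8.
TR = 29·8 = 232. TC = 364 + 104 = 468. Profit = 232 − 468 = -$236.
By producing, the firm covers all variable cost plus $128 of fixed cost; shutting down would lose the full $364.

Profit = -$236 at Q = 8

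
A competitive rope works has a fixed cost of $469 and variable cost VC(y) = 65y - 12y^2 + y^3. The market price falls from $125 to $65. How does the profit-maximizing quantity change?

MC = 65 - 24y + 3y^2; the shutdown threshold is min AVC = $29 (at y = 6).
At P = $125 ≥ min AVC, set P = MC on the rising branch: y = 10.
At P = $65 ≥ min AVC, set P = MC: y = 8. The firm stays open but cuts output.

Output falls from 10 to 8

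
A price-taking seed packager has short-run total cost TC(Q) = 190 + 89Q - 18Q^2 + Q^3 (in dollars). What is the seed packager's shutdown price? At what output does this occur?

The firm shuts down when price falls below the minimum of average variable cost. AVC = VC/Q = 89 - 18Q + Q^2.
At the minimum of AVC, MC = AVC. MC = 89 - 36Q + 3Q^2; setting MC = AVC gives 2Q^2 - 18Q = 0, so Q = 9. min AVC = 8.
The firm shuts down for any P below $8.

$8 per unit, at Q = 9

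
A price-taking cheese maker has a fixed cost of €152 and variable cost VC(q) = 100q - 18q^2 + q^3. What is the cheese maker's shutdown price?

The firm shuts down when price falls below the minimum of average variable cost. AVC = VC/q = 100 - 18q + q^2.
At the minimum of AVC, MC = AVC. MC = 100 - 36q + 3q^2; setting MC = AVC gives 2q^2 - 18q = 0, so q = 9. min AVC = 19.
The firm shuts down for any P below €19.

€19 per unit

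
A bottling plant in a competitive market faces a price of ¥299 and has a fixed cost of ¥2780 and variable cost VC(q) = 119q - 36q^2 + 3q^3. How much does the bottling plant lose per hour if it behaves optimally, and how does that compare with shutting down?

Profit = -¥380 at q = 10

AVC = 119 - 36q + 3q^2 has its minimum ¥11 at q = 6; price ¥299 clears that bar, so the firm operates.
With MC = 119 - 72q + 9q^2, P = MC on the upward-sloping part at q* = 10.
TR = 299·10 = 2990. TC = 2780 + 590 = 3370. Profit = 2990 − 3370 = -¥380.
Shutting down would mean losing the fixed cost of ¥2780, so operating at a loss of ¥380 is better by ¥2400.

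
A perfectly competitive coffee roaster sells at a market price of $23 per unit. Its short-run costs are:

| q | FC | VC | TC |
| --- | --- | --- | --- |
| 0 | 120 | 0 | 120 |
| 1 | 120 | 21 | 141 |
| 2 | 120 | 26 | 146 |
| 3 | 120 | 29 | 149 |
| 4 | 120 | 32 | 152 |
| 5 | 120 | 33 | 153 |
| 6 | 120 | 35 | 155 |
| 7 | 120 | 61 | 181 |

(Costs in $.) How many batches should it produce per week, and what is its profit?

q = 6; profit = -$17

Compute π = P·q − TC at each output: q=0: -120; q=1: -118; q=2: -100; q=3: -80; q=4: -60; q=5: -38; q=6: -17; q=7: -20.
Profit is maximized at q = 6. AVC there is 35/6 = $5.83 ≤ P, so producing beats shutting down (which would give -$120).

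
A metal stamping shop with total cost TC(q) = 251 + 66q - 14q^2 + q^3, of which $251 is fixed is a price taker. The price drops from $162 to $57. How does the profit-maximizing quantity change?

Output falls from 12 to 9

MC = 66 - 28q + 3q^2; the shutdown threshold is min AVC = $17 (at q = 7).
With P = $162 above the shutdown price, P = MC gives q = 12.
At P = $57 ≥ min AVC, set P = MC: q = 9. The firm stays open but cuts output.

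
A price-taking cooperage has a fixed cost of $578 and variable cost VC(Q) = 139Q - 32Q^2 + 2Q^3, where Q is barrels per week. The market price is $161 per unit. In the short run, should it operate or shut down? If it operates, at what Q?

Produce at Q = 11

Variable cost is VC = 139Q - 32Q^2 + 2Q^3, so AVC = VC/Q = 139 - 32Q + 2Q^2 and MC = dTC/dQ = 139 - 64Q + 6Q^2.
AVC is minimized where dAVC/dQ = -32 + 4Q = 0, at Q = 8; min AVC = 139 - 32·8 + 2·8^2 = $11.
Since P = $161 ≥ min AVC = $11, price covers variable cost and the firm should produce.
Set P = MC: 161 = 139 - 64Q + 6Q^2 → -22 - 64Q + 6Q^2 = 0. The roots are Q = -1/3 and Q = 11; the profit-maximizing output is on the rising part of MC, so Q* = 11.
Check: AVC at Q = 11 is $29 ≤ P, so revenue covers variable cost.
Profit = P·Q − TC = 161·11 − 897 = $874.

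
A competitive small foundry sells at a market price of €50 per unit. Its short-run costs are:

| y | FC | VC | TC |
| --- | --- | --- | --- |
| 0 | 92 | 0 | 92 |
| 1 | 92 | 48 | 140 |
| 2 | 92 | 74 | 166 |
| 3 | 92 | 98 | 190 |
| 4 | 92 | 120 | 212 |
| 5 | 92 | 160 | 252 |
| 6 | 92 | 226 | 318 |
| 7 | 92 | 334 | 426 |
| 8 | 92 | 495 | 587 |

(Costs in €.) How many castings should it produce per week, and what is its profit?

y = 5; profit = -€2

Compute π = P·y − TC at each output: y=0: -92; y=1: -90; y=2: -66; y=3: -40; y=4: -12; y=5: -2; y=6: -18; y=7: -76; y=8: -187.
Profit is maximized at y = 5. AVC there is 160/5 = €32 ≤ P, so producing beats shutting down (which would give -€92).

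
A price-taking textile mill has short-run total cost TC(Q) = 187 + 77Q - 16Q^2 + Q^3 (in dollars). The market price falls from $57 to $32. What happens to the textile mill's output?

MC = 77 - 32Q + 3Q^2; the shutdown threshold is min AVC = $13 (at Q = 8).
At P = $57 ≥ min AVC, set P = MC on the rising branch: Q = 10.
At P = $32 ≥ min AVC, set P = MC: Q = 9. The firm stays open but cuts output.

Output falls from 10 to 9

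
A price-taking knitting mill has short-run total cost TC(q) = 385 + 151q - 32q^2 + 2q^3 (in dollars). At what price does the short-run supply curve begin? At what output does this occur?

$23 per unit, at q = 8

The shutdown price is the minimum of AVC. VC = 151q - 32q^2 + 2q^3, so AVC = 151 - 32q + 2q^2.
dAVC/dq = -32 + 4q = 0 gives q = 8. min AVC = 151 - 32·8 + 2·8^2 = 23.
For P < $23 the firm produces nothing.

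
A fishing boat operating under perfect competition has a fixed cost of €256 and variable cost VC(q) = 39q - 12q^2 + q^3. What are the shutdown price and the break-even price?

Shutdown price = min AVC. AVC = 39 - 12q + q^2, with vertex at q = 6 and minimum €3.
ATC = 256/q + 39 - 12q + q^2. Setting dATC/dq = −256/q^2 − 12 + 2q = 0 gives q = 8 (since 2·8^3 − 12·8^2 = 256).
min ATC = 256/8 + 39 − 12·8 + 8^2 = €39. That is the break-even price.
Between these two prices the firm operates at a loss; above €39 it earns a profit.

Shutdown price = €3; break-even price = €39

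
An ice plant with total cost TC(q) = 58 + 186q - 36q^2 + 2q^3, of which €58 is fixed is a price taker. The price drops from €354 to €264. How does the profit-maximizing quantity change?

AVC = 186 - 36q + 2q^2, minimized at q = 9 where min AVC = €24. MC = 186 - 72q + 6q^2.
With P = €354 above the shutdown price, P = MC gives q = 14.
At P = €264 ≥ min AVC, set P = MC: q = 13. The firm stays open but cuts output.

Output falls from 14 to 13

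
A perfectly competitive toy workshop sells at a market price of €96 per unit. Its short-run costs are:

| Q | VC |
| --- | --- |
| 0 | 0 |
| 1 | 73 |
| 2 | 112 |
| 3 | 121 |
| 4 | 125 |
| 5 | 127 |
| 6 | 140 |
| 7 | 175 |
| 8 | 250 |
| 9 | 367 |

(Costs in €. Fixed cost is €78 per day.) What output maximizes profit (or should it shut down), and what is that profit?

Profit at each row (π = 96Q − TC): Q=0: -78; Q=1: -55; Q=2: 2; Q=3: 89; Q=4: 181; Q=5: 275; Q=6: 358; Q=7: 419; Q=8: 440; Q=9: 419.
Profit is maximized at Q = 8. AVC there is 250/8 = €31.25 ≤ P, so producing beats shutting down (which would give -€78).

Q = 8; profit = €440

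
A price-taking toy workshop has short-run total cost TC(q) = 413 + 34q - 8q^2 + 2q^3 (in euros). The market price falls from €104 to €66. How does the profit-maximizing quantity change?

Output falls from 5 to 4

MC = 34 - 16q + 6q^2; the shutdown threshold is min AVC = €26 (at q = 2).
At P = €104 ≥ min AVC, set P = MC on the rising branch: q = 5.
At P = €66 ≥ min AVC, set P = MC: q = 4. The firm stays open but cuts output.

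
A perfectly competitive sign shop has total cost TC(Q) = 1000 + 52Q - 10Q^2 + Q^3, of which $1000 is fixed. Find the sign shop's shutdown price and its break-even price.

Shutdown price = $27; break-even price = $152

Shutdown price = min AVC. AVC = 52 - 10Q + Q^2, with vertex at Q = 5 and minimum $27.
ATC = 1000/Q + 52 - 10Q + Q^2. Setting dATC/dQ = −1000/Q^2 − 10 + 2Q = 0 gives Q = 10 (since 2·10^3 − 10·10^2 = 1000).
min ATC = 1000/10 + 52 − 10·10 + 10^2 = $152. That is the break-even price.
Between these two prices the firm operates at a loss; above $152 it earns a profit.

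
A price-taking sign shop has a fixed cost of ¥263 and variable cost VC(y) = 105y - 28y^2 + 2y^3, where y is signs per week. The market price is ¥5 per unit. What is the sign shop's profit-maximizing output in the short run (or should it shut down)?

Shut down

Variable cost is VC = 105y - 28y^2 + 2y^3, so AVC = VC/y = 105 - 28y + 2y^2 and MC = dTC/dy = 105 - 56y + 6y^2.
AVC is minimized where dAVC/dy = -28 + 4y = 0, at y = 7; min AVC = 105 - 28·7 + 2·7^2 = ¥7.
Since P = ¥5 < min AVC = ¥7, price fails to cover variable cost at any output.
The firm minimizes its loss by shutting down and losing only its fixed cost of ¥263.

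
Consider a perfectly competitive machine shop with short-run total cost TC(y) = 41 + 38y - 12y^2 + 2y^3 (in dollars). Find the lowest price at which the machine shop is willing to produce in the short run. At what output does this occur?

$20 per unit, at y = 3

The firm shuts down when price falls below the minimum of average variable cost. AVC = VC/y = 38 - 12y + 2y^2.
At the minimum of AVC, MC = AVC. MC = 38 - 24y + 6y^2; setting MC = AVC gives 4y^2 - 12y = 0, so y = 3. min AVC = 20.
For P < $20 the firm produces nothing.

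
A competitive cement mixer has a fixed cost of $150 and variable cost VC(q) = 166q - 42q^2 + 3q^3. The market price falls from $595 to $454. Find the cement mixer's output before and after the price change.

Output falls from 13 to 12

AVC = 166 - 42q + 3q^2, minimized at q = 7 where min AVC = $19. MC = 166 - 84q + 9q^2.
With P = $595 above the shutdown price, P = MC gives q = 13.
At P = $454 ≥ min AVC, set P = MC: q = 12. The firm stays open but cuts output.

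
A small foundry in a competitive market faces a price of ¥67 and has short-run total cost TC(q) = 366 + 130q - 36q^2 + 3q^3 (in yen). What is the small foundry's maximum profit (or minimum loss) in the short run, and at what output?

AVC = 130 - 36q + 3q^2 has its minimum ¥22 at q = 6; price ¥67 clears that bar, so the firm operates.
With MC = 130 - 72q + 9q^2, P = MC on the upward-sloping part at q* = 7.
TR = 67·7 = 469. TC = 366 + 175 = 541. Profit = 469 − 541 = -¥72.
By producing, the firm covers all variable cost plus ¥294 of fixed cost; shutting down would lose the full ¥366.

Profit = -¥72 at q = 7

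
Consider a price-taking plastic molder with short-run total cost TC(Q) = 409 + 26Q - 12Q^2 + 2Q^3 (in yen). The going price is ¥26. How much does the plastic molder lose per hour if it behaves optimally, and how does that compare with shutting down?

Profit = -¥345 at Q = 4

AVC = 26 - 12Q + 2Q^2; min AVC = ¥8 at Q = 3. Since P = ¥26 ≥ min AVC, the firm produces.
With MC = 26 - 24Q + 6Q^2, P = MC on the upward-sloping part at Q* = 4.
TR = 26·4 = 104. TC = 409 + 40 = 449. Profit = 104 − 449 = -¥345.
Shutting down would mean losing the fixed cost of ¥409, so operating at a loss of ¥345 is better by ¥64.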